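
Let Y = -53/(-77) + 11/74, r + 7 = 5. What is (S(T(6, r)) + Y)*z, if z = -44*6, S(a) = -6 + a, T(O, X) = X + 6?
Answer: 79524/259 ≈ 307.04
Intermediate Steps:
r = -2 (r = -7 + 5 = -2)
T(O, X) = 6 + X
Y = 4769/5698 (Y = -53*(-1/77) + 11*(1/74) = 53/77 + 11/74 = 4769/5698 ≈ 0.83696)
z = -264
(S(T(6, r)) + Y)*z = ((-6 + (6 - 2)) + 4769/5698)*(-264) = ((-6 + 4) + 4769/5698)*(-264) = (-2 + 4769/5698)*(-264) = -6627/5698*(-264) = 79524/259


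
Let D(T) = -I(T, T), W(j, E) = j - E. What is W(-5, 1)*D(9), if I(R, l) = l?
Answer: 54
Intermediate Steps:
D(T) = -T
W(-5, 1)*D(9) = (-5 - 1*1)*(-1*9) = (-5 - 1)*(-9) = -6*(-9) = 54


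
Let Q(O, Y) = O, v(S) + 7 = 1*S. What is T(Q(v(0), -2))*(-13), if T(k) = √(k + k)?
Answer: -13*I*√14 ≈ -48.642*I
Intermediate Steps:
v(S) = -7 + S (v(S) = -7 + 1*S = -7 + S)
T(k) = √2*√k (T(k) = √(2*k) = √2*√k)
T(Q(v(0), -2))*(-13) = (√2*√(-7 + 0))*(-13) = (√2*√(-7))*(-13) = (√2*(I*√7))*(-13) = (I*√14)*(-13) = -13*I*√14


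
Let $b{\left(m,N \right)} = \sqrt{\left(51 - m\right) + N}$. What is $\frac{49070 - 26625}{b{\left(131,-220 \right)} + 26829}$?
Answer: $\frac{200725635}{239931847} - \frac{224450 i \sqrt{3}}{719795541} \approx 0.83659 - 0.0005401 i$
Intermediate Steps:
$b{\left(m,N \right)} = \sqrt{51 + N - m}$
$\frac{49070 - 26625}{b{\left(131,-220 \right)} + 26829} = \frac{49070 - 26625}{\sqrt{51 - 220 - 131} + 26829} = \frac{22445}{\sqrt{51 - 220 - 131} + 26829} = \frac{22445}{\sqrt{-300} + 26829} = \frac{22445}{10 i \sqrt{3} + 26829} = \frac{22445}{26829 + 10 i \sqrt{3}}$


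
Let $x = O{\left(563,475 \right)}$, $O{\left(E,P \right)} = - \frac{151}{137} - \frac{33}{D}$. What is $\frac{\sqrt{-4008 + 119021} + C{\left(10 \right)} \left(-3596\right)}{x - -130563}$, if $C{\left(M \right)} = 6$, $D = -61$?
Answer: $- \frac{180310632}{1091110301} + \frac{8357 \sqrt{115013}}{1091110301} \approx -0.16266$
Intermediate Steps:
$O{\left(E,P \right)} = - \frac{4690}{8357}$ ($O{\left(E,P \right)} = - \frac{151}{137} - \frac{33}{-61} = \left(-151\right) \frac{1}{137} - - \frac{33}{61} = - \frac{151}{137} + \frac{33}{61} = - \frac{4690}{8357}$)
$x = - \frac{4690}{8357} \approx -0.56121$
$\frac{\sqrt{-4008 + 119021} + C{\left(10 \right)} \left(-3596\right)}{x - -130563} = \frac{\sqrt{-4008 + 119021} + 6 \left(-3596\right)}{- \frac{4690}{8357} - -130563} = \frac{\sqrt{115013} - 21576}{- \frac{4690}{8357} + 130563} = \frac{-21576 + \sqrt{115013}}{\frac{1091110301}{8357}} = \left(-21576 + \sqrt{115013}\right) \frac{8357}{1091110301} = - \frac{180310632}{1091110301} + \frac{8357 \sqrt{115013}}{1091110301}$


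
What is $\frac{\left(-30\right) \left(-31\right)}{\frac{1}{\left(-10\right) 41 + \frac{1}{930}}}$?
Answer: $-381299$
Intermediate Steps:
$\frac{\left(-30\right) \left(-31\right)}{\frac{1}{\left(-10\right) 41 + \frac{1}{930}}} = \frac{930}{\frac{1}{-410 + \frac{1}{930}}} = \frac{930}{\frac{1}{- \frac{381299}{930}}} = \frac{930}{- \frac{930}{381299}} = 930 \left(- \frac{381299}{930}\right) = -381299$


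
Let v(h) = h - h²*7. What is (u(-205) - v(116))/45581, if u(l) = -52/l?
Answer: 19285632/9344105 ≈ 2.0639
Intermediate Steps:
v(h) = h - 7*h²
(u(-205) - v(116))/45581 = (-52/(-205) - 116*(1 - 7*116))/45581 = (-52*(-1/205) - 116*(1 - 812))*(1/45581) = (52/205 - 116*(-811))*(1/45581) = (52/205 - 1*(-94076))*(1/45581) = (52/205 + 94076)*(1/45581) = (19285632/205)*(1/45581) = 19285632/9344105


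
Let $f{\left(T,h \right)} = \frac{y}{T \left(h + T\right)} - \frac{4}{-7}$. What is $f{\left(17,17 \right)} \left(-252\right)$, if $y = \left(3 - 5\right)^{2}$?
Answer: $- \frac{42120}{289} \approx -145.74$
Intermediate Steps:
$y = 4$ ($y = \left(-2\right)^{2} = 4$)
$f{\left(T,h \right)} = \frac{4}{7} + \frac{4}{T \left(T + h\right)}$ ($f{\left(T,h \right)} = \frac{4}{T \left(h + T\right)} - \frac{4}{-7} = \frac{4}{T \left(T + h\right)} - - \frac{4}{7} = 4 \frac{1}{T \left(T + h\right)} + \frac{4}{7} = \frac{4}{T \left(T + h\right)} + \frac{4}{7} = \frac{4}{7} + \frac{4}{T \left(T + h\right)}$)
$f{\left(17,17 \right)} \left(-252\right) = \frac{4 \left(7 + 17^{2} + 17 \cdot 17\right)}{7 \cdot 17 \left(17 + 17\right)} \left(-252\right) = \frac{4}{7} \cdot \frac{1}{17} \cdot \frac{1}{34} \left(7 + 289 + 289\right) \left(-252\right) = \frac{4}{7} \cdot \frac{1}{17} \cdot \frac{1}{34} \cdot 585 \left(-252\right) = \frac{1170}{2023} \left(-252\right) = - \frac{42120}{289}$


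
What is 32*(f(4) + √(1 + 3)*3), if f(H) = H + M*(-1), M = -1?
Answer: 352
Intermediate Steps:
f(H) = 1 + H (f(H) = H - 1*(-1) = H + 1 = 1 + H)
32*(f(4) + √(1 + 3)*3) = 32*((1 + 4) + √(1 + 3)*3) = 32*(5 + √4*3) = 32*(5 + 2*3) = 32*(5 + 6) = 32*11 = 352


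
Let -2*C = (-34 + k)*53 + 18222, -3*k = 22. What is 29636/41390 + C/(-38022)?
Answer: 2187882653/2360595870 ≈ 0.92684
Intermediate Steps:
k = -22/3 (k = -⅓*22 = -22/3 ≈ -7.3333)
C = -24047/3 (C = -((-34 - 22/3)*53 + 18222)/2 = -(-124/3*53 + 18222)/2 = -(-6572/3 + 18222)/2 = -½*48094/3 = -24047/3 ≈ -8015.7)
29636/41390 + C/(-38022) = 29636/41390 - 24047/3/(-38022) = 29636*(1/41390) - 24047/3*(-1/38022) = 14818/20695 + 24047/114066 = 2187882653/2360595870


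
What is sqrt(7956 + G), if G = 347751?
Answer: 3*sqrt(39523) ≈ 596.41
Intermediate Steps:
sqrt(7956 + G) = sqrt(7956 + 347751) = sqrt(355707) = 3*sqrt(39523)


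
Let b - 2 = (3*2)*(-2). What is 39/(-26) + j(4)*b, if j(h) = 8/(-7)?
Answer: 139/14 ≈ 9.9286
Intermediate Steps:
j(h) = -8/7 (j(h) = 8*(-1/7) = -8/7)
b = -10 (b = 2 + (3*2)*(-2) = 2 + 6*(-2) = 2 - 12 = -10)
39/(-26) + j(4)*b = 39/(-26) - 8/7*(-10) = 39*(-1/26) + 80/7 = -3/2 + 80/7 = 139/14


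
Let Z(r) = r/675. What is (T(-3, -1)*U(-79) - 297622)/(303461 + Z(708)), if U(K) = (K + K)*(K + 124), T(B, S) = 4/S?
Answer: -60565950/68278961 ≈ -0.88704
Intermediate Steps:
Z(r) = r/675 (Z(r) = r*(1/675) = r/675)
U(K) = 2*K*(124 + K) (U(K) = (2*K)*(124 + K) = 2*K*(124 + K))
(T(-3, -1)*U(-79) - 297622)/(303461 + Z(708)) = ((4/(-1))*(2*(-79)*(124 - 79)) - 297622)/(303461 + (1/675)*708) = ((4*(-1))*(2*(-79)*45) - 297622)/(303461 + 236/225) = (-4*(-7110) - 297622)/(68278961/225) = (28440 - 297622)*(225/68278961) = -269182*225/68278961 = -60565950/68278961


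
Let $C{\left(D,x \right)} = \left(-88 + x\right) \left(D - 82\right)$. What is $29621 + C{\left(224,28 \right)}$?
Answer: $21101$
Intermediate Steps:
$C{\left(D,x \right)} = \left(-88 + x\right) \left(-82 + D\right)$
$29621 + C{\left(224,28 \right)} = 29621 + \left(7216 - 19712 - 2296 + 224 \cdot 28\right) = 29621 + \left(7216 - 19712 - 2296 + 6272\right) = 29621 - 8520 = 21101$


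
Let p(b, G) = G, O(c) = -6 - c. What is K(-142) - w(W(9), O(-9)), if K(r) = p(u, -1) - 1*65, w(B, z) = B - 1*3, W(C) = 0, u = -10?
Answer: -63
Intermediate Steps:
w(B, z) = -3 + B (w(B, z) = B - 3 = -3 + B)
K(r) = -66 (K(r) = -1 - 1*65 = -1 - 65 = -66)
K(-142) - w(W(9), O(-9)) = -66 - (-3 + 0) = -66 - 1*(-3) = -66 + 3 = -63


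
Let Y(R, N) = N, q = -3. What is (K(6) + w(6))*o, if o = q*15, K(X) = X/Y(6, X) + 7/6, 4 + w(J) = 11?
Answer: -825/2 ≈ -412.50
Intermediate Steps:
w(J) = 7 (w(J) = -4 + 11 = 7)
K(X) = 13/6 (K(X) = X/X + 7/6 = 1 + 7*(⅙) = 1 + 7/6 = 13/6)
o = -45 (o = -3*15 = -45)
(K(6) + w(6))*o = (13/6 + 7)*(-45) = (55/6)*(-45) = -825/2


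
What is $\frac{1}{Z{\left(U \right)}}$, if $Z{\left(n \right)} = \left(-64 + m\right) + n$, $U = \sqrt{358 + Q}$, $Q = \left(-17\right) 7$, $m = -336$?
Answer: $- \frac{400}{159761} - \frac{\sqrt{239}}{159761} \approx -0.0026005$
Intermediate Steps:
$Q = -119$
$U = \sqrt{239}$ ($U = \sqrt{358 - 119} = \sqrt{239} \approx 15.46$)
$Z{\left(n \right)} = -400 + n$ ($Z{\left(n \right)} = \left(-64 - 336\right) + n = -400 + n$)
$\frac{1}{Z{\left(U \right)}} = \frac{1}{-400 + \sqrt{239}}$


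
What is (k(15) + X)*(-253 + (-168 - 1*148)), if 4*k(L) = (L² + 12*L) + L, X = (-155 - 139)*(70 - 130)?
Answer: -10096905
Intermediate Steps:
X = 17640 (X = -294*(-60) = 17640)
k(L) = L²/4 + 13*L/4 (k(L) = ((L² + 12*L) + L)/4 = (L² + 13*L)/4 = L²/4 + 13*L/4)
(k(15) + X)*(-253 + (-168 - 1*148)) = ((¼)*15*(13 + 15) + 17640)*(-253 + (-168 - 1*148)) = ((¼)*15*28 + 17640)*(-253 + (-168 - 148)) = (105 + 17640)*(-253 - 316) = 17745*(-569) = -10096905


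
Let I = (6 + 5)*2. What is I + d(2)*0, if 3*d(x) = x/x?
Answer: 22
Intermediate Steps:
d(x) = ⅓ (d(x) = (x/x)/3 = (⅓)*1 = ⅓)
I = 22 (I = 11*2 = 22)
I + d(2)*0 = 22 + (⅓)*0 = 22 + 0 = 22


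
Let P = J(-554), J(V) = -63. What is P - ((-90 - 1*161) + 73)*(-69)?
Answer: -12345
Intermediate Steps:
P = -63
P - ((-90 - 1*161) + 73)*(-69) = -63 - ((-90 - 1*161) + 73)*(-69) = -63 - ((-90 - 161) + 73)*(-69) = -63 - (-251 + 73)*(-69) = -63 - (-178)*(-69) = -63 - 1*12282 = -63 - 12282 = -12345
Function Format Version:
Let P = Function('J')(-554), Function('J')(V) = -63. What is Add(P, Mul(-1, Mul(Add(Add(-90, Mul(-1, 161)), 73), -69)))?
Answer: -12345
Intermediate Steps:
P = -63
Add(P, Mul(-1, Mul(Add(Add(-90, Mul(-1, 161)), 73), -69))) = Add(-63, Mul(-1, Mul(Add(Add(-90, Mul(-1, 161)), 73), -69))) = Add(-63, Mul(-1, Mul(Add(Add(-90, -161), 73), -69))) = Add(-63, Mul(-1, Mul(Add(-251, 73), -69))) = Add(-63, Mul(-1, Mul(-178, -69))) = Add(-63, Mul(-1, 12282)) = Add(-63, -12282) = -12345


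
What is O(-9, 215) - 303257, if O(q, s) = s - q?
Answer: -303033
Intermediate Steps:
O(-9, 215) - 303257 = (215 - 1*(-9)) - 303257 = (215 + 9) - 303257 = 224 - 303257 = -303033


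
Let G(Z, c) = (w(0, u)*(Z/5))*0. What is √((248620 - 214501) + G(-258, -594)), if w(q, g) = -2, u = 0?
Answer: 3*√3791 ≈ 184.71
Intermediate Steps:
G(Z, c) = 0 (G(Z, c) = -2*Z/5*0 = 0)
√((248620 - 214501) + G(-258, -594)) = √((248620 - 214501) + 0) = √(34119 + 0) = √34119 = 3*√3791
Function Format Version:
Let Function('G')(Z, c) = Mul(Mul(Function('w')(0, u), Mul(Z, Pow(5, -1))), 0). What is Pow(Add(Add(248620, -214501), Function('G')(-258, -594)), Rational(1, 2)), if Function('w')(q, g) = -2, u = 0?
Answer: Mul(3, Pow(3791, Rational(1, 2))) ≈ 184.71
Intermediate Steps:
Function('G')(Z, c) = 0 (Function('G')(Z, c) = Mul(Mul(-2, Mul(Z, Pow(5, -1))), 0) = Mul(Mul(-2, Mul(Z, Rational(1, 5))), 0) = Mul(Mul(-2, Mul(Rational(1, 5), Z)), 0) = Mul(Mul(Rational(-2, 5), Z), 0) = 0)
Pow(Add(Add(248620, -214501), Function('G')(-258, -594)), Rational(1, 2)) = Pow(Add(Add(248620, -214501), 0), Rational(1, 2)) = Pow(Add(34119, 0), Rational(1, 2)) = Pow(34119, Rational(1, 2)) = Mul(3, Pow(3791, Rational(1, 2)))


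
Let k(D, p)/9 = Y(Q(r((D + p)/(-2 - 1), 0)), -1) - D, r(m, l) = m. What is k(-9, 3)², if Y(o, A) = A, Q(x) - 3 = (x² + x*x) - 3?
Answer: 5184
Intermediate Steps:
Q(x) = 2*x² (Q(x) = 3 + ((x² + x*x) - 3) = 3 + ((x² + x²) - 3) = 3 + (2*x² - 3) = 3 + (-3 + 2*x²) = 2*x²)
k(D, p) = -9 - 9*D (k(D, p) = 9*(-1 - D) = -9 - 9*D)
k(-9, 3)² = (-9 - 9*(-9))² = (-9 + 81)² = 72² = 5184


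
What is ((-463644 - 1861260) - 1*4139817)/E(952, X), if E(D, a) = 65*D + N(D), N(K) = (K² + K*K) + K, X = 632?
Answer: -6464721/1875440 ≈ -3.4470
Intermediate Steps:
N(K) = K + 2*K² (N(K) = (K² + K²) + K = 2*K² + K = K + 2*K²)
E(D, a) = 65*D + D*(1 + 2*D)
((-463644 - 1861260) - 1*4139817)/E(952, X) = ((-463644 - 1861260) - 1*4139817)/((2*952*(33 + 952))) = (-2324904 - 4139817)/((2*952*985)) = -6464721/1875440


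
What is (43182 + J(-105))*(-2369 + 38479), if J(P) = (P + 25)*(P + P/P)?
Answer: 1859737220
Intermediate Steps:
J(P) = (1 + P)*(25 + P) (J(P) = (25 + P)*(P + 1) = (25 + P)*(1 + P) = (1 + P)*(25 + P))
(43182 + J(-105))*(-2369 + 38479) = (43182 + (25 + (-105)**2 + 26*(-105)))*(-2369 + 38479) = (43182 + (25 + 11025 - 2730))*36110 = (43182 + 8320)*36110 = 51502*36110 = 1859737220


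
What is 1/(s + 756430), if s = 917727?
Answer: 1/1674157 ≈ 5.9732e-7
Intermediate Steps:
1/(s + 756430) = 1/(917727 + 756430) = 1/1674157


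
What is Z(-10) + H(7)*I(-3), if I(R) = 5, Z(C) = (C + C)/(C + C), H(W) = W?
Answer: 36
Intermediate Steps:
Z(C) = 1 (Z(C) = (2*C)/((2*C)) = (2*C)*(1/(2*C)) = 1)
Z(-10) + H(7)*I(-3) = 1 + 7*5 = 1 + 35 = 36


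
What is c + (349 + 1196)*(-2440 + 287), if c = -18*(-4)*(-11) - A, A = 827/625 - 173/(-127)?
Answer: -264094887529/79375 ≈ -3.3272e+6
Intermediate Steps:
A = 213154/79375 (A = 827*(1/625) - 173*(-1/127) = 827/625 + 173/127 = 213154/79375 ≈ 2.6854)
c = -63078154/79375 (c = -18*(-4)*(-11) - 1*213154/79375 = -3*(-24)*(-11) - 213154/79375 = 72*(-11) - 213154/79375 = -792 - 213154/79375 = -63078154/79375 ≈ -794.69)
c + (349 + 1196)*(-2440 + 287) = -63078154/79375 + (349 + 1196)*(-2440 + 287) = -63078154/79375 + 1545*(-2153) = -63078154/79375 - 3326385 = -264094887529/79375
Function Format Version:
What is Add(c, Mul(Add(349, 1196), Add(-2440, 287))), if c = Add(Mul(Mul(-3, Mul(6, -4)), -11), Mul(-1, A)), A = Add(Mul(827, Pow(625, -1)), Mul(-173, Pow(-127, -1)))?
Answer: Rational(-264094887529, 79375) ≈ -3.3272e+6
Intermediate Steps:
A = Rational(213154, 79375) (A = Add(Mul(827, Rational(1, 625)), Mul(-173, Rational(-1, 127))) = Add(Rational(827, 625), Rational(173, 127)) = Rational(213154, 79375) ≈ 2.6854)
c = Rational(-63078154, 79375) (c = Add(Mul(Mul(-3, Mul(6, -4)), -11), Mul(-1, Rational(213154, 79375))) = Add(Mul(Mul(-3, -24), -11), Rational(-213154, 79375)) = Add(Mul(72, -11), Rational(-213154, 79375)) = Add(-792, Rational(-213154, 79375)) = Rational(-63078154, 79375) ≈ -794.69)
Add(c, Mul(Add(349, 1196), Add(-2440, 287))) = Add(Rational(-63078154, 79375), Mul(Add(349, 1196), Add(-2440, 287))) = Add(Rational(-63078154, 79375), Mul(1545, -2153)) = Add(Rational(-63078154, 79375), -3326385) = Rational(-264094887529, 79375)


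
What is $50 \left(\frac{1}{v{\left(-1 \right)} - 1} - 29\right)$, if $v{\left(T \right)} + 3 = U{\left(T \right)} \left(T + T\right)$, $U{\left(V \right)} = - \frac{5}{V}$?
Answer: $- \frac{10175}{7} \approx -1453.6$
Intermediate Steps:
$v{\left(T \right)} = -13$ ($v{\left(T \right)} = -3 + - \frac{5}{T} \left(T + T\right) = -3 + - \frac{5}{T} 2 T = -3 - 10 = -13$)
$50 \left(\frac{1}{v{\left(-1 \right)} - 1} - 29\right) = 50 \left(\frac{1}{-13 - 1} - 29\right) = 50 \left(\frac{1}{-14} - 29\right) = 50 \left(- \frac{1}{14} - 29\right) = 50 \left(- \frac{407}{14}\right) = - \frac{10175}{7}$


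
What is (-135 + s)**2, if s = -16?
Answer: 22801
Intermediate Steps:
(-135 + s)**2 = (-135 - 16)**2 = (-151)**2 = 22801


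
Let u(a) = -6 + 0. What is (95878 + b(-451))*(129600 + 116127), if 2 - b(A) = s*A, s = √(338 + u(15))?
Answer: 23560304760 + 221645754*√83 ≈ 2.5580e+10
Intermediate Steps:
u(a) = -6
s = 2*√83 (s = √(338 - 6) = √332 = 2*√83 ≈ 18.221)
b(A) = 2 - 2*A*√83 (b(A) = 2 - 2*√83*A = 2 - 2*A*√83)
(95878 + b(-451))*(129600 + 116127) = (95878 + (2 - 2*(-451)*√83))*(129600 + 116127) = (95878 + (2 + 902*√83))*245727 = (95880 + 902*√83)*245727 = 23560304760 + 221645754*√83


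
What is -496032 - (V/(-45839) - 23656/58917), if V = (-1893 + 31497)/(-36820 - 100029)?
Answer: -183327126314015363836/369587596580187 ≈ -4.9603e+5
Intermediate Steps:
V = -29604/136849 (V = 29604/(-136849) = 29604*(-1/136849) = -29604/136849 ≈ -0.21633)
-496032 - (V/(-45839) - 23656/58917) = -496032 - (-29604/136849/(-45839) - 23656/58917) = -496032 - (-29604/136849*(-1/45839) - 23656*1/58917) = -496032 - (29604/6273021311 - 23656/58917) = -496032 - 1*(-148392847954148/369587596580187) = -496032 + 148392847954148/369587596580187 = -183327126314015363836/369587596580187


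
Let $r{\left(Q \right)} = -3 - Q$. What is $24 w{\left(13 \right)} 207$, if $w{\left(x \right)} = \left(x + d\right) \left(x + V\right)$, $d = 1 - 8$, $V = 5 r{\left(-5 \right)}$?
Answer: $685584$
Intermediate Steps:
$V = 10$ ($V = 5 \left(-3 - -5\right) = 5 \left(-3 + 5\right) = 5 \cdot 2 = 10$)
$d = -7$ ($d = 1 - 8 = -7$)
$w{\left(x \right)} = \left(-7 + x\right) \left(10 + x\right)$ ($w{\left(x \right)} = \left(x - 7\right) \left(x + 10\right) = \left(-7 + x\right) \left(10 + x\right)$)
$24 w{\left(13 \right)} 207 = 24 \left(-70 + 13^{2} + 3 \cdot 13\right) 207 = 24 \left(-70 + 169 + 39\right) 207 = 24 \cdot 138 \cdot 207 = 3312 \cdot 207 = 685584$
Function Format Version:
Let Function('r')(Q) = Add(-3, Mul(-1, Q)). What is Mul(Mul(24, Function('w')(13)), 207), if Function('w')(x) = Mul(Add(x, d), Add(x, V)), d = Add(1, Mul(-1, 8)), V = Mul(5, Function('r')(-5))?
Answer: 685584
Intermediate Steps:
V = 10 (V = Mul(5, Add(-3, Mul(-1, -5))) = Mul(5, Add(-3, 5)) = Mul(5, 2) = 10)
d = -7 (d = Add(1, -8) = -7)
Function('w')(x) = Mul(Add(-7, x), Add(10, x)) (Function('w')(x) = Mul(Add(x, -7), Add(x, 10)) = Mul(Add(-7, x), Add(10, x)))
Mul(Mul(24, Function('w')(13)), 207) = Mul(Mul(24, Add(-70, Pow(13, 2), Mul(3, 13))), 207) = Mul(Mul(24, Add(-70, 169, 39)), 207) = Mul(Mul(24, 138), 207) = Mul(3312, 207) = 685584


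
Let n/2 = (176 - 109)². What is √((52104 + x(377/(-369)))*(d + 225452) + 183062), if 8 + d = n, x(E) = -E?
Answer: 2*√46199224776851/123 ≈ 1.1052e+5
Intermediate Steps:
n = 8978 (n = 2*(176 - 109)² = 2*67² = 2*4489 = 8978)
d = 8970 (d = -8 + 8978 = 8970)
√((52104 + x(377/(-369)))*(d + 225452) + 183062) = √((52104 - 377/(-369))*(8970 + 225452) + 183062) = √((52104 - 377*(-1)/369)*234422 + 183062) = √((52104 - 1*(-377/369))*234422 + 183062) = √((52104 + 377/369)*234422 + 183062) = √((19226753/369)*234422 + 183062) = √(4507173891766/369 + 183062) = √(4507241441644/369) = 2*√46199224776851/123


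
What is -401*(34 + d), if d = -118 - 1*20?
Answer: 41704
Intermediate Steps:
d = -138 (d = -118 - 20 = -138)
-401*(34 + d) = -401*(34 - 138) = -401*(-104) = 41704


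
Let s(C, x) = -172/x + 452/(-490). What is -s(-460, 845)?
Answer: 46622/41405 ≈ 1.1260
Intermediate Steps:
s(C, x) = -226/245 - 172/x (s(C, x) = -172/x + 452*(-1/490) = -172/x - 226/245 = -226/245 - 172/x)
-s(-460, 845) = -(-226/245 - 172/845) = -1*(-46622/41405) = 46622/41405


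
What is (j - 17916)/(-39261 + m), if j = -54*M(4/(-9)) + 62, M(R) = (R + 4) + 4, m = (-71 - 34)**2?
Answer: 9131/14118 ≈ 0.64676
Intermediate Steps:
m = 11025 (m = (-105)**2 = 11025)
M(R) = 8 + R (M(R) = (4 + R) + 4 = 8 + R)
j = -346 (j = -54*(8 + 4/(-9)) + 62 = -54*(8 + 4*(-1/9)) + 62 = -54*(8 - 4/9) + 62 = -54*68/9 + 62 = -408 + 62 = -346)
(j - 17916)/(-39261 + m) = (-346 - 17916)/(-39261 + 11025) = -18262/(-28236) = -18262*(-1/28236) = 9131/14118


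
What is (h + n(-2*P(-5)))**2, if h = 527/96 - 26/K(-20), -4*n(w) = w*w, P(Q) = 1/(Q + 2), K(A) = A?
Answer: 92486689/2073600 ≈ 44.602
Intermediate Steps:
P(Q) = 1/(2 + Q)
n(w) = -w**2/4 (n(w) = -w*w/4 = -w**2/4)
h = 3259/480 (h = 527/96 - 26/(-20) = 527*(1/96) - 26*(-1/20) = 527/96 + 13/10 = 3259/480 ≈ 6.7896)
(h + n(-2*P(-5)))**2 = (3259/480 - 4/(2 - 5)**2/4)**2 = (3259/480 - (-2/(-3))**2/4)**2 = (3259/480 - (-2*(-1/3))**2/4)**2 = (3259/480 - (2/3)**2/4)**2 = (3259/480 - 1/4*4/9)**2 = (3259/480 - 1/9)**2 = (9617/1440)**2 = 92486689/2073600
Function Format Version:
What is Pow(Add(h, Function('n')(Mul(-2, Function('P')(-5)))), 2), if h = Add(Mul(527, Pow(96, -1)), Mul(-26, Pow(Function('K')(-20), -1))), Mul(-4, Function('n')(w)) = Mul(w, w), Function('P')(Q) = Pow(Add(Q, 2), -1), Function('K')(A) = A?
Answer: Rational(92486689, 2073600) ≈ 44.602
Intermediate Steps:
Function('P')(Q) = Pow(Add(2, Q), -1)
Function('n')(w) = Mul(Rational(-1, 4), Pow(w, 2)) (Function('n')(w) = Mul(Rational(-1, 4), Mul(w, w)) = Mul(Rational(-1, 4), Pow(w, 2)))
h = Rational(3259, 480) (h = Add(Mul(527, Pow(96, -1)), Mul(-26, Pow(-20, -1))) = Add(Mul(527, Rational(1, 96)), Mul(-26, Rational(-1, 20))) = Add(Rational(527, 96), Rational(13, 10)) = Rational(3259, 480) ≈ 6.7896)
Pow(Add(h, Function('n')(Mul(-2, Function('P')(-5)))), 2) = Pow(Add(Rational(3259, 480), Mul(Rational(-1, 4), Pow(Mul(-2, Pow(Add(2, -5), -1)), 2))), 2) = Pow(Add(Rational(3259, 480), Mul(Rational(-1, 4), Pow(Mul(-2, Pow(-3, -1)), 2))), 2) = Pow(Add(Rational(3259, 480), Mul(Rational(-1, 4), Pow(Mul(-2, Rational(-1, 3)), 2))), 2) = Pow(Add(Rational(3259, 480), Mul(Rational(-1, 4), Pow(Rational(2, 3), 2))), 2) = Pow(Add(Rational(3259, 480), Mul(Rational(-1, 4), Rational(4, 9))), 2) = Pow(Add(Rational(3259, 480), Rational(-1, 9)), 2) = Pow(Rational(9617, 1440), 2) = Rational(92486689, 2073600)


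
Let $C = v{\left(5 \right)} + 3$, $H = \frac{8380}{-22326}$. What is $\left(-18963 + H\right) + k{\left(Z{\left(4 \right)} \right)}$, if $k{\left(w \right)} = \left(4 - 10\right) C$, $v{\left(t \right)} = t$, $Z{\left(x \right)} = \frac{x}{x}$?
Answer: $- \frac{212223983}{11163} \approx -19011.0$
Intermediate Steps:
$Z{\left(x \right)} = 1$
$H = - \frac{4190}{11163}$ ($H = 8380 \left(- \frac{1}{22326}\right) = - \frac{4190}{11163} \approx -0.37535$)
$C = 8$ ($C = 5 + 3 = 8$)
$k{\left(w \right)} = -48$ ($k{\left(w \right)} = \left(4 - 10\right) 8 = \left(-6\right) 8 = -48$)
$\left(-18963 + H\right) + k{\left(Z{\left(4 \right)} \right)} = \left(-18963 - \frac{4190}{11163}\right) - 48 = - \frac{211688159}{11163} - 48 = - \frac{212223983}{11163}$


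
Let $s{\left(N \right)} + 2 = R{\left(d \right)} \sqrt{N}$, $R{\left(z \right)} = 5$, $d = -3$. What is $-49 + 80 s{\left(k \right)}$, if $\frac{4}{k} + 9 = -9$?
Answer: $-209 + \frac{400 i \sqrt{2}}{3} \approx -209.0 + 188.56 i$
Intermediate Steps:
$k = - \frac{2}{9}$ ($k = \frac{4}{-9 - 9} = \frac{4}{-18} = 4 \left(- \frac{1}{18}\right) = - \frac{2}{9} \approx -0.22222$)
$s{\left(N \right)} = -2 + 5 \sqrt{N}$
$-49 + 80 s{\left(k \right)} = -49 + 80 \left(-2 + 5 \sqrt{- \frac{2}{9}}\right) = -49 + 80 \left(-2 + 5 \frac{i \sqrt{2}}{3}\right) = -49 + 80 \left(-2 + \frac{5 i \sqrt{2}}{3}\right) = -49 - \left(160 - \frac{400 i \sqrt{2}}{3}\right) = -209 + \frac{400 i \sqrt{2}}{3}$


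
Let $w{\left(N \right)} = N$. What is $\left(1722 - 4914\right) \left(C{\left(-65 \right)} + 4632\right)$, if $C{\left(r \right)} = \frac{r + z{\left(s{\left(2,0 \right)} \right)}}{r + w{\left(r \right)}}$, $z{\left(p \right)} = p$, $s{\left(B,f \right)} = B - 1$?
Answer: $- \frac{961149504}{65} \approx -1.4787 \cdot 10^{7}$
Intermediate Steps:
$s{\left(B,f \right)} = -1 + B$ ($s{\left(B,f \right)} = B - 1 = -1 + B$)
$C{\left(r \right)} = \frac{1 + r}{2 r}$ ($C{\left(r \right)} = \frac{r + \left(-1 + 2\right)}{r + r} = \frac{r + 1}{2 r} = \left(1 + r\right) \frac{1}{2 r} = \frac{1 + r}{2 r}$)
$\left(1722 - 4914\right) \left(C{\left(-65 \right)} + 4632\right) = \left(1722 - 4914\right) \left(\frac{1 - 65}{2 \left(-65\right)} + 4632\right) = - 3192 \left(\frac{1}{2} \left(- \frac{1}{65}\right) \left(-64\right) + 4632\right) = - 3192 \left(\frac{32}{65} + 4632\right) = \left(-3192\right) \frac{301112}{65} = - \frac{961149504}{65}$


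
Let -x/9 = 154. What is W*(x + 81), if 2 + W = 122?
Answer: -156600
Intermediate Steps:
W = 120 (W = -2 + 122 = 120)
x = -1386 (x = -9*154 = -1386)
W*(x + 81) = 120*(-1386 + 81) = 120*(-1305) = -156600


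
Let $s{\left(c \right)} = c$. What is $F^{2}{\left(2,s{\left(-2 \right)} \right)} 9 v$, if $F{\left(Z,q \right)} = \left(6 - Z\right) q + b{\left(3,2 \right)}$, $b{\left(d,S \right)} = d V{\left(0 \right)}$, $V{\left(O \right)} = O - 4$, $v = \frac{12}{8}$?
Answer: $5400$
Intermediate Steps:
$v = \frac{3}{2}$ ($v = 12 \cdot \frac{1}{8} = \frac{3}{2} \approx 1.5$)
$V{\left(O \right)} = -4 + O$
$b{\left(d,S \right)} = - 4 d$ ($b{\left(d,S \right)} = d \left(-4 + 0\right) = d \left(-4\right) = - 4 d$)
$F{\left(Z,q \right)} = -12 + q \left(6 - Z\right)$ ($F{\left(Z,q \right)} = \left(6 - Z\right) q - 12 = q \left(6 - Z\right) - 12 = -12 + q \left(6 - Z\right)$)
$F^{2}{\left(2,s{\left(-2 \right)} \right)} 9 v = \left(-12 + 6 \left(-2\right) - 2 \left(-2\right)\right)^{2} \cdot 9 \cdot \frac{3}{2} = \left(-12 - 12 + 4\right)^{2} \cdot 9 \cdot \frac{3}{2} = \left(-20\right)^{2} \cdot 9 \cdot \frac{3}{2} = 400 \cdot 9 \cdot \frac{3}{2} = 3600 \cdot \frac{3}{2} = 5400$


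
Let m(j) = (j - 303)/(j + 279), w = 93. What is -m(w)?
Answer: 35/62 ≈ 0.56452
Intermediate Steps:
m(j) = (-303 + j)/(279 + j)
-m(w) = -(-303 + 93)/(279 + 93) = -(-210)/372 = -1*(-35/62) = 35/62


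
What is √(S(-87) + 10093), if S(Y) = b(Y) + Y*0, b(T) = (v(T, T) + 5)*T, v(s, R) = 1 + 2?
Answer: √9397 ≈ 96.938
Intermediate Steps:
v(s, R) = 3
b(T) = 8*T (b(T) = (3 + 5)*T = 8*T)
S(Y) = 8*Y (S(Y) = 8*Y + Y*0 = 8*Y + 0 = 8*Y)
√(S(-87) + 10093) = √(8*(-87) + 10093) = √(-696 + 10093) = √9397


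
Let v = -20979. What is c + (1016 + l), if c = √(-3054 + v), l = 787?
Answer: 1803 + I*√24033 ≈ 1803.0 + 155.03*I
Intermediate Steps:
c = I*√24033 (c = √(-3054 - 20979) = √(-24033) = I*√24033 ≈ 155.03*I)
c + (1016 + l) = I*√24033 + (1016 + 787) = I*√24033 + 1803 = 1803 + I*√24033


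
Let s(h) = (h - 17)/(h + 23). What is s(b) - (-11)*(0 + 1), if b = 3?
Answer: 136/13 ≈ 10.462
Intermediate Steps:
s(h) = (-17 + h)/(23 + h)
s(b) - (-11)*(0 + 1) = (-17 + 3)/(23 + 3) - (-11)*(0 + 1) = -14/26 - (-11) = (1/26)*(-14) - 1*(-11) = -7/13 + 11 = 136/13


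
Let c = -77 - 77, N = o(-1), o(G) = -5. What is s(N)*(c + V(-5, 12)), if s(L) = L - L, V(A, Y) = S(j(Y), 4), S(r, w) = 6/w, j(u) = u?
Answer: 0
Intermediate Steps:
V(A, Y) = 3/2 (V(A, Y) = 6/4 = 6*(¼) = 3/2)
N = -5
s(L) = 0
c = -154
s(N)*(c + V(-5, 12)) = 0*(-154 + 3/2) = 0*(-305/2) = 0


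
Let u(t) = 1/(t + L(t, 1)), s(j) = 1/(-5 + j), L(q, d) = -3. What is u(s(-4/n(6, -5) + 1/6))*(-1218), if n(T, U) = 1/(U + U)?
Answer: 85666/209 ≈ 409.89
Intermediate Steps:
n(T, U) = 1/(2*U)
u(t) = 1/(-3 + t) (u(t) = 1/(t - 3) = 1/(-3 + t))
u(s(-4/n(6, -5) + 1/6))*(-1218) = -1218/(-3 + 1/(-5 + (-4/((½)/(-5)) + 1/6))) = -1218/(-3 + 1/(-5 + (-4/((½)*(-⅕)) + 1*(⅙)))) = -1218/(-3 + 1/(-5 + (-4/(-⅒) + ⅙))) = -1218/(-3 + 1/(-5 + (-4*(-10) + ⅙))) = -1218/(-3 + 1/(-5 + (40 + ⅙))) = -1218/(-3 + 1/(-5 + 241/6)) = -1218/(-3 + 1/(211/6)) = -1218/(-3 + 6/211) = -1218/(-627/211) = -211/627*(-1218) = 85666/209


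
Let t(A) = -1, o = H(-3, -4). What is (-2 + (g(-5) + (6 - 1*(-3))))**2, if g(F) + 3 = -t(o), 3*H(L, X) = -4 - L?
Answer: 25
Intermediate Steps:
H(L, X) = -4/3 - L/3 (H(L, X) = (-4 - L)/3 = -4/3 - L/3)
o = -1/3 (o = -4/3 - 1/3*(-3) = -4/3 + 1 = -1/3 ≈ -0.33333)
g(F) = -2 (g(F) = -3 - 1*(-1) = -3 + 1 = -2)
(-2 + (g(-5) + (6 - 1*(-3))))**2 = (-2 + (-2 + (6 - 1*(-3))))**2 = (-2 + (-2 + (6 + 3)))**2 = (-2 + (-2 + 9))**2 = (-2 + 7)**2 = 5**2 = 25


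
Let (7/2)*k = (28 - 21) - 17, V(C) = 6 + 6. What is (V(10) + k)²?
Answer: 4096/49 ≈ 83.592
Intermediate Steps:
V(C) = 12
k = -20/7 (k = 2*((28 - 21) - 17)/7 = 2*(7 - 17)/7 = (2/7)*(-10) = -20/7 ≈ -2.8571)
(V(10) + k)² = (12 - 20/7)² = (64/7)² = 4096/49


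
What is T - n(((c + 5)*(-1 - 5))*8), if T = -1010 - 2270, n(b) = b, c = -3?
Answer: -3184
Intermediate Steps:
T = -3280
T - n(((c + 5)*(-1 - 5))*8) = -3280 - (-3 + 5)*(-1 - 5)*8 = -3280 - 2*(-6)*8 = -3280 - (-12)*8 = -3280 - 1*(-96) = -3280 + 96 = -3184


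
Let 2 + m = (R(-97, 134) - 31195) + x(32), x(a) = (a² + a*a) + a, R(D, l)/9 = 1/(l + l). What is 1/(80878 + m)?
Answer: 268/13871957 ≈ 1.9320e-5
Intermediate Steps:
R(D, l) = 9/(2*l) (R(D, l) = 9/(l + l) = 9/((2*l)) = 9*(1/(2*l)) = 9/(2*l))
x(a) = a + 2*a² (x(a) = (a² + a²) + a = 2*a² + a = a + 2*a²)
m = -7803347/268 (m = -2 + (((9/2)/134 - 31195) + 32*(1 + 2*32)) = -2 + (((9/2)*(1/134) - 31195) + 32*(1 + 64)) = -2 + ((9/268 - 31195) + 32*65) = -2 + (-8360251/268 + 2080) = -2 - 7802811/268 = -7803347/268 ≈ -29117.)
1/(80878 + m) = 1/(80878 - 7803347/268) = 1/(13871957/268) = 268/13871957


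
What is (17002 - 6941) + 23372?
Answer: 33433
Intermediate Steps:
(17002 - 6941) + 23372 = 10061 + 23372 = 33433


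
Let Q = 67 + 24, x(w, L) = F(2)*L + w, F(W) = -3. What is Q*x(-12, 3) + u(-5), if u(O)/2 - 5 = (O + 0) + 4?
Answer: -1903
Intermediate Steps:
u(O) = 18 + 2*O (u(O) = 10 + 2*((O + 0) + 4) = 10 + 2*(O + 4) = 10 + 2*(4 + O) = 10 + (8 + 2*O) = 18 + 2*O)
x(w, L) = w - 3*L (x(w, L) = -3*L + w = w - 3*L)
Q = 91
Q*x(-12, 3) + u(-5) = 91*(-12 - 3*3) + (18 + 2*(-5)) = 91*(-12 - 9) + (18 - 10) = 91*(-21) + 8 = -1911 + 8 = -1903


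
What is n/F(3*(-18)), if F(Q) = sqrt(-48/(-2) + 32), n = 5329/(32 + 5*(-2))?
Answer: 5329*sqrt(14)/616 ≈ 32.369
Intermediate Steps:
n = 5329/22 (n = 5329/(32 - 10) = 5329/22 ≈ 242.23)
F(Q) = 2*sqrt(14) (F(Q) = sqrt(-48*(-1/2) + 32) = sqrt(24 + 32) = sqrt(56) = 2*sqrt(14))
n/F(3*(-18)) = 5329/(22*((2*sqrt(14)))) = 5329*(sqrt(14)/28)/22 = 5329*sqrt(14)/616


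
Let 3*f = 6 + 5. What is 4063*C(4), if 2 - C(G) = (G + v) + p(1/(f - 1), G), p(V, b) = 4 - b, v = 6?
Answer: -32504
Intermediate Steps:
f = 11/3 (f = (6 + 5)/3 = (⅓)*11 = 11/3 ≈ 3.6667)
C(G) = -8 (C(G) = 2 - ((G + 6) + (4 - G)) = 2 - ((6 + G) + (4 - G)) = 2 - 1*10 = 2 - 10 = -8)
4063*C(4) = 4063*(-8) = -32504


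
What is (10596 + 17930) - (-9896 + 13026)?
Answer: 25396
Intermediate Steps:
(10596 + 17930) - (-9896 + 13026) = 28526 - 1*3130 = 28526 - 3130 = 25396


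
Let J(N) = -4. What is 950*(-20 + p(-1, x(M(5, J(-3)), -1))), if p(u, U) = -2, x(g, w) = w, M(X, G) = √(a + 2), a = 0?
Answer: -20900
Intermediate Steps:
M(X, G) = √2 (M(X, G) = √(0 + 2) = √2)
950*(-20 + p(-1, x(M(5, J(-3)), -1))) = 950*(-20 - 2) = 950*(-22) = -20900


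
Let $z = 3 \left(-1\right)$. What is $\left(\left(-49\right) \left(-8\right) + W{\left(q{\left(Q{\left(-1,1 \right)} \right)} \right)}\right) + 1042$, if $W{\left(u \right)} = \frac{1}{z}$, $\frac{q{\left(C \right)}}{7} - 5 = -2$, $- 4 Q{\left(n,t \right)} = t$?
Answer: $\frac{4301}{3} \approx 1433.7$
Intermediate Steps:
$z = -3$
$Q{\left(n,t \right)} = - \frac{t}{4}$
$q{\left(C \right)} = 21$ ($q{\left(C \right)} = 35 + 7 \left(-2\right) = 35 - 14 = 21$)
$W{\left(u \right)} = - \frac{1}{3}$ ($W{\left(u \right)} = \frac{1}{-3} = - \frac{1}{3}$)
$\left(\left(-49\right) \left(-8\right) + W{\left(q{\left(Q{\left(-1,1 \right)} \right)} \right)}\right) + 1042 = \left(\left(-49\right) \left(-8\right) - \frac{1}{3}\right) + 1042 = \left(392 - \frac{1}{3}\right) + 1042 = \frac{1175}{3} + 1042 = \frac{4301}{3}$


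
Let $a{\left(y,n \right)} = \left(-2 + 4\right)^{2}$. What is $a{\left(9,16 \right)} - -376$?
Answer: $380$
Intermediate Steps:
$a{\left(y,n \right)} = 4$ ($a{\left(y,n \right)} = 2^{2} = 4$)
$a{\left(9,16 \right)} - -376 = 4 - -376 = 4 + 376 = 380$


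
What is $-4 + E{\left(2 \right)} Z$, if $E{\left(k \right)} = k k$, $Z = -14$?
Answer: $-60$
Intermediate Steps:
$E{\left(k \right)} = k^{2}$
$-4 + E{\left(2 \right)} Z = -4 + 2^{2} \left(-14\right) = -4 + 4 \left(-14\right) = -4 - 56 = -60$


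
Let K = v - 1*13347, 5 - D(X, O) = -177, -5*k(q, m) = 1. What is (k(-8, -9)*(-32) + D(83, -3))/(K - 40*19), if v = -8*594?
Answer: -942/94295 ≈ -0.0099899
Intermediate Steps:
k(q, m) = -⅕ (k(q, m) = -⅕*1 = -⅕)
v = -4752
D(X, O) = 182 (D(X, O) = 5 - 1*(-177) = 5 + 177 = 182)
K = -18099 (K = -4752 - 1*13347 = -4752 - 13347 = -18099)
(k(-8, -9)*(-32) + D(83, -3))/(K - 40*19) = (-⅕*(-32) + 182)/(-18099 - 40*19) = (32/5 + 182)/(-18099 - 760) = (942/5)/(-18859) = (942/5)*(-1/18859) = -942/94295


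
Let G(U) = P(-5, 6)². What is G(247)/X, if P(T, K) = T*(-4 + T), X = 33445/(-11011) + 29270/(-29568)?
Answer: -856215360/1702849 ≈ -502.81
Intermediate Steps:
X = -8514245/2114112 (X = 33445*(-1/11011) + 29270*(-1/29568) = -33445/11011 - 14635/14784 = -8514245/2114112 ≈ -4.0273)
G(U) = 2025 (G(U) = (-5*(-4 - 5))² = (-5*(-9))² = 45² = 2025)
G(247)/X = 2025/(-8514245/2114112) = 2025*(-2114112/8514245) = -856215360/1702849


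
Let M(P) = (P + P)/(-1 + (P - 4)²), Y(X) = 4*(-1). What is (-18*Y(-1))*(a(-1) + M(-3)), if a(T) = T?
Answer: -81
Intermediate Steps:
Y(X) = -4
M(P) = 2*P/(-1 + (-4 + P)²) (M(P) = (2*P)/(-1 + (-4 + P)²) = 2*P/(-1 + (-4 + P)²))
(-18*Y(-1))*(a(-1) + M(-3)) = (-18*(-4))*(-1 + 2*(-3)/(-1 + (-4 - 3)²)) = 72*(-1 + 2*(-3)/(-1 + (-7)²)) = 72*(-1 + 2*(-3)/(-1 + 49)) = 72*(-1 + 2*(-3)/48) = 72*(-1 + 2*(-3)*(1/48)) = 72*(-1 - ⅛) = 72*(-9/8) = -81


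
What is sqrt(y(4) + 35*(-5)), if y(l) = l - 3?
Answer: I*sqrt(174) ≈ 13.191*I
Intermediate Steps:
y(l) = -3 + l
sqrt(y(4) + 35*(-5)) = sqrt((-3 + 4) + 35*(-5)) = sqrt(1 - 175) = sqrt(-174) = I*sqrt(174)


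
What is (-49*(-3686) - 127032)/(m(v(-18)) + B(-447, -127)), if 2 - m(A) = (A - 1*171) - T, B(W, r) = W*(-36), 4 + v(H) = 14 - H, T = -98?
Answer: 53582/16139 ≈ 3.3200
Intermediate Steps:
v(H) = 10 - H (v(H) = -4 + (14 - H) = 10 - H)
B(W, r) = -36*W
m(A) = 75 - A (m(A) = 2 - ((A - 1*171) - 1*(-98)) = 2 - ((A - 171) + 98) = 2 - ((-171 + A) + 98) = 2 - (-73 + A) = 2 + (73 - A) = 75 - A)
(-49*(-3686) - 127032)/(m(v(-18)) + B(-447, -127)) = (-49*(-3686) - 127032)/((75 - (10 - 1*(-18))) - 36*(-447)) = (180614 - 127032)/((75 - (10 + 18)) + 16092) = 53582/((75 - 1*28) + 16092) = 53582/((75 - 28) + 16092) = 53582/(47 + 16092) = 53582/16139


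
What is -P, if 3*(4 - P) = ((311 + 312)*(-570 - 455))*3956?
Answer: -2526202712/3 ≈ -8.4207e+8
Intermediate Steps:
P = 2526202712/3 (P = 4 - (311 + 312)*(-570 - 455)*3956/3 = 4 - 623*(-1025)*3956/3 = 4 - (-638575)*3956/3 = 4 - 1/3*(-2526202700) = 4 + 2526202700/3 = 2526202712/3 ≈ 8.4207e+8)
-P = -1*2526202712/3 = -2526202712/3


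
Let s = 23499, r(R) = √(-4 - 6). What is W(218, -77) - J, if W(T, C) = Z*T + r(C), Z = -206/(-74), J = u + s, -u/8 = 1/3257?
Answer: -2758708017/120509 + I*√10 ≈ -22892.0 + 3.1623*I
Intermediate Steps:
u = -8/3257 ≈ -0.0024562
r(R) = I*√10 (r(R) = √(-10) = I*√10)
J = 76536235/3257 (J = -8/3257 + 23499 = 76536235/3257 ≈ 23499.)
Z = 103/37 (Z = -206*(-1/74) = 103/37 ≈ 2.7838)
W(T, C) = 103*T/37 + I*√10
W(218, -77) - J = ((103/37)*218 + I*√10) - 1*76536235/3257 = (22454/37 + I*√10) - 76536235/3257 = -2758708017/120509 + I*√10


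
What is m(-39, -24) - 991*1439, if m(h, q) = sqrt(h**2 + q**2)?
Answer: -1426049 + 3*sqrt(233) ≈ -1.4260e+6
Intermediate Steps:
m(-39, -24) - 991*1439 = sqrt((-39)**2 + (-24)**2) - 991*1439 = sqrt(1521 + 576) - 1426049 = sqrt(2097) - 1426049 = 3*sqrt(233) - 1426049 = -1426049 + 3*sqrt(233)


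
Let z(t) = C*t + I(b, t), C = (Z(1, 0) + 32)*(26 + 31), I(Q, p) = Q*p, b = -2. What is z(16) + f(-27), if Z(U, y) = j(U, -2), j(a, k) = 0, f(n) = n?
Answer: 29125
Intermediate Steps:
Z(U, y) = 0
C = 1824 (C = (0 + 32)*(26 + 31) = 32*57 = 1824)
z(t) = 1822*t (z(t) = 1824*t - 2*t = 1822*t)
z(16) + f(-27) = 1822*16 - 27 = 29152 - 27 = 29125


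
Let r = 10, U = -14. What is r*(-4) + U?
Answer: -54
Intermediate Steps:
r*(-4) + U = 10*(-4) - 14 = -40 - 14 = -54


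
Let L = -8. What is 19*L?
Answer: -152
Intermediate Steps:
19*L = 19*(-8) = -152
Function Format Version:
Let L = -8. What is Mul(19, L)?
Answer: -152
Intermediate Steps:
Mul(19, L) = Mul(19, -8) = -152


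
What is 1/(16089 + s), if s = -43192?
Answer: -1/27103 ≈ -3.6896e-5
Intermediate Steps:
1/(16089 + s) = 1/(16089 - 43192) = 1/(-27103) = -1/27103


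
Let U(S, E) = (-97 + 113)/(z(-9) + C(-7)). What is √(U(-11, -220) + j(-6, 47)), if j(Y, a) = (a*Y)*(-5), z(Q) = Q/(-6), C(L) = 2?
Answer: √69314/7 ≈ 37.611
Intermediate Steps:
z(Q) = -Q/6 (z(Q) = Q*(-⅙) = -Q/6)
j(Y, a) = -5*Y*a (j(Y, a) = (Y*a)*(-5) = -5*Y*a)
U(S, E) = 32/7 (U(S, E) = (-97 + 113)/(-⅙*(-9) + 2) = 16/(3/2 + 2) = 16/(7/2) = 16*(2/7) = 32/7)
√(U(-11, -220) + j(-6, 47)) = √(32/7 - 5*(-6)*47) = √(32/7 + 1410) = √(9902/7) = √69314/7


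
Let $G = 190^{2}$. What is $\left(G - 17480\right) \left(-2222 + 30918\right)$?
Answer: $534319520$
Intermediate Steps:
$G = 36100$
$\left(G - 17480\right) \left(-2222 + 30918\right) = \left(36100 - 17480\right) \left(-2222 + 30918\right) = 18620 \cdot 28696 = 534319520$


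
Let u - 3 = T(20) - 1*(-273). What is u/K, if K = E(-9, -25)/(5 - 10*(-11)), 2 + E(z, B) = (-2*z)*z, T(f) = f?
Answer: -8510/41 ≈ -207.56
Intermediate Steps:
u = 296 (u = 3 + (20 - 1*(-273)) = 3 + (20 + 273) = 3 + 293 = 296)
E(z, B) = -2 - 2*z² (E(z, B) = -2 + (-2*z)*z = -2 - 2*z²)
K = -164/115 (K = (-2 - 2*(-9)²)/(5 - 10*(-11)) = (-2 - 2*81)/(5 + 110) = (-2 - 162)/115 = -164*1/115 = -164/115 ≈ -1.4261)
u/K = 296/(-164/115) = 296*(-115/164) = -8510/41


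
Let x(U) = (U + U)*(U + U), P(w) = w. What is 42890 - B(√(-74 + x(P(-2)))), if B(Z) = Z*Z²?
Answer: 42890 + 58*I*√58 ≈ 42890.0 + 441.71*I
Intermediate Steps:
x(U) = 4*U² (x(U) = (2*U)*(2*U) = 4*U²)
B(Z) = Z³
42890 - B(√(-74 + x(P(-2)))) = 42890 - (√(-74 + 4*(-2)²))³ = 42890 - (√(-74 + 4*4))³ = 42890 - (√(-74 + 16))³ = 42890 - (√(-58))³ = 42890 - (I*√58)³ = 42890 - (-58)*I*√58 = 42890 + 58*I*√58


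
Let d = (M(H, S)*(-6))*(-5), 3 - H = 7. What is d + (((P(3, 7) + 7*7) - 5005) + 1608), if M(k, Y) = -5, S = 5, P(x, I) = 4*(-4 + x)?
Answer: -3502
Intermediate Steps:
H = -4 (H = 3 - 1*7 = 3 - 7 = -4)
P(x, I) = -16 + 4*x
d = -150 (d = -5*(-6)*(-5) = 30*(-5) = -150)
d + (((P(3, 7) + 7*7) - 5005) + 1608) = -150 + ((((-16 + 4*3) + 7*7) - 5005) + 1608) = -150 + ((((-16 + 12) + 49) - 5005) + 1608) = -150 + (((-4 + 49) - 5005) + 1608) = -150 + ((45 - 5005) + 1608) = -150 + (-4960 + 1608) = -150 - 3352 = -3502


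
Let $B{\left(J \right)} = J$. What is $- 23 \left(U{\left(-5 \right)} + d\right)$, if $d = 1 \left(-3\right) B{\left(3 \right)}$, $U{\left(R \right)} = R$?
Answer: $322$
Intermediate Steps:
$d = -9$ ($d = 1 \left(-3\right) 3 = \left(-3\right) 3 = -9$)
$- 23 \left(U{\left(-5 \right)} + d\right) = - 23 \left(-5 - 9\right) = \left(-23\right) \left(-14\right) = 322$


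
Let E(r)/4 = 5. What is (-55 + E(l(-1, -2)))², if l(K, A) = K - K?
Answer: 1225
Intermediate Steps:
l(K, A) = 0
E(r) = 20 (E(r) = 4*5 = 20)
(-55 + E(l(-1, -2)))² = (-55 + 20)² = (-35)² = 1225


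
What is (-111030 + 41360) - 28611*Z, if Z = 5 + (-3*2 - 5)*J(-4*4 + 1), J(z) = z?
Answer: -4933540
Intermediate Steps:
Z = 170 (Z = 5 + (-3*2 - 5)*(-4*4 + 1) = 5 + (-6 - 5)*(-16 + 1) = 5 - 11*(-15) = 5 + 165 = 170)
(-111030 + 41360) - 28611*Z = (-111030 + 41360) - 28611*170 = -69670 - 4863870 = -4933540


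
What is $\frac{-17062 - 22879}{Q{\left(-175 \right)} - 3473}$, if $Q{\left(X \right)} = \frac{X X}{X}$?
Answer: $\frac{39941}{3648} \approx 10.949$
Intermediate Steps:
$Q{\left(X \right)} = X$ ($Q{\left(X \right)} = \frac{X^{2}}{X} = X$)
$\frac{-17062 - 22879}{Q{\left(-175 \right)} - 3473} = \frac{-17062 - 22879}{-175 - 3473} = - \frac{39941}{-3648} = \left(-39941\right) \left(- \frac{1}{3648}\right) = \frac{39941}{3648}$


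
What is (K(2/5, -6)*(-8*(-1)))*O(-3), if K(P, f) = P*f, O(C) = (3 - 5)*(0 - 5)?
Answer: -192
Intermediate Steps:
O(C) = 10 (O(C) = -2*(-5) = 10)
(K(2/5, -6)*(-8*(-1)))*O(-3) = (((2/5)*(-6))*(-8*(-1)))*10 = (((2*(⅕))*(-6))*8)*10 = (((⅖)*(-6))*8)*10 = -12/5*8*10 = -96/5*10 = -192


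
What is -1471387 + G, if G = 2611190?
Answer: 1139803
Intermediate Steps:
-1471387 + G = -1471387 + 2611190 = 1139803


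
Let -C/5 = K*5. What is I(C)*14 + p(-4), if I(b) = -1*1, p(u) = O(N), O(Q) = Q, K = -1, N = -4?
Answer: -18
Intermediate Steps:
p(u) = -4
C = 25 (C = -(-5)*5 = -5*(-5) = 25)
I(b) = -1
I(C)*14 + p(-4) = -1*14 - 4 = -14 - 4 = -18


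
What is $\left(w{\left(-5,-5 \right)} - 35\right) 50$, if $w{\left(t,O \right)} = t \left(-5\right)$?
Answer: $-500$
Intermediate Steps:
$w{\left(t,O \right)} = - 5 t$
$\left(w{\left(-5,-5 \right)} - 35\right) 50 = \left(\left(-5\right) \left(-5\right) - 35\right) 50 = \left(25 - 35\right) 50 = \left(-10\right) 50 = -500$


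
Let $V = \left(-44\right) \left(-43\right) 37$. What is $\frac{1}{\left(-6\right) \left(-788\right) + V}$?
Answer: $\frac{1}{74732} \approx 1.3381 \cdot 10^{-5}$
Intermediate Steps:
$V = 70004$ ($V = 1892 \cdot 37 = 70004$)
$\frac{1}{\left(-6\right) \left(-788\right) + V} = \frac{1}{\left(-6\right) \left(-788\right) + 70004} = \frac{1}{4728 + 70004} = \frac{1}{74732}$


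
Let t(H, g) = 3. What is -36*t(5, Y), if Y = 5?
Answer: -108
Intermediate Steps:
-36*t(5, Y) = -36*3 = -108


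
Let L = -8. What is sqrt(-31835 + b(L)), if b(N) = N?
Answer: I*sqrt(31843) ≈ 178.45*I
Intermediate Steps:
sqrt(-31835 + b(L)) = sqrt(-31835 - 8) = sqrt(-31843) = I*sqrt(31843)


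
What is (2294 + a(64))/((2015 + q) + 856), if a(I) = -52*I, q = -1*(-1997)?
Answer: -517/2434 ≈ -0.21241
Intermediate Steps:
q = 1997
(2294 + a(64))/((2015 + q) + 856) = (2294 - 52*64)/((2015 + 1997) + 856) = (2294 - 3328)/(4012 + 856) = -1034/4868 = -1034*1/4868 = -517/2434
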